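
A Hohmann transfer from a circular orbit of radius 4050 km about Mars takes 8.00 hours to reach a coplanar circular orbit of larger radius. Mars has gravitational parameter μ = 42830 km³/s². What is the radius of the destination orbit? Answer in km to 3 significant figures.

r₂ = 26600 km

Transfer time t = 8.00 hours = 28800 s, and t = π√(a_t³/μ).
So a_t = (μ t²/π²)^(1/3) = (42830 × (28800)² / π²)^(1/3) = 15325 km.
Since a_t = (r₁ + r₂)/2, r₂ = 2a_t − r₁ = 2×15325 − 4050 = 26600 km.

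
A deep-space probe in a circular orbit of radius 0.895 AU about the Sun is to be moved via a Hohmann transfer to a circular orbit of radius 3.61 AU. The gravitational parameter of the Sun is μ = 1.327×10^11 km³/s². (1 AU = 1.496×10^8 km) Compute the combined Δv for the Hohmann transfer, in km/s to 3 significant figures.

In km: r₁ = 0.895 × 1.496×10^8 = 1.33892×10^8 km; r₂ = 3.61 × 1.496×10^8 = 5.40056×10^8 km.
Transfer-ellipse semi-major axis a_t = (r₁ + r₂)/2 = (1.33892×10^8 + 5.40056×10^8)/2 = 3.36974×10^8 km.
At r₁ the circular-orbit speed is v₁ = √(μ/r₁) = 31.482 km/s.
On the transfer ellipse at r₁, vis-viva gives v_p = √[μ(2/r₁ − 1/a_t)] = 39.855 km/s.
First burn Δv₁ = |v_p − v₁| = 8.373 km/s.
At r₂, v₂ = √(μ/r₂) = 15.675 km/s.
Transfer-orbit speed at r₂: v_a = √[μ(2/r₂ − 1/a_t)] = 9.8809 km/s.
Second burn Δv₂ = |v₂ − v_a| = 5.794 km/s.
Total Δv = Δv₁ + Δv₂ = 14.17 km/s.

Δv = 14.2 km/s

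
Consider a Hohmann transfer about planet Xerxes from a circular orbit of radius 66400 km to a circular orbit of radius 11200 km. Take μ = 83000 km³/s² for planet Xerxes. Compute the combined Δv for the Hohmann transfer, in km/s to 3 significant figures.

The Hohmann ellipse has a_t = (r₁ + r₂)/2 = 38800 km.
Circular speed at r₁: v₁ = √(μ/r₁) = √(83000/66400) = 1.118 km/s.
On the transfer ellipse at r₁, v² = μ(2/r − 1/a) gives v_a = √[μ(2/r₁ − 1/a_t)] = 0.6007 km/s.
First burn Δv₁ = |v_a − v₁| = 0.5173 km/s.
At r₂, v₂ = √(μ/r₂) = 2.722 km/s.
Transfer-orbit speed at r₂: v_p = √[μ(2/r₂ − 1/a_t)] = 3.561 km/s.
Second burn Δv₂ = |v₂ − v_p| = 0.8390 km/s.
Δv = Δv₁ + Δv₂ = 0.5173 + 0.8390 = 1.356 km/s.

Δv = 1.36 km/s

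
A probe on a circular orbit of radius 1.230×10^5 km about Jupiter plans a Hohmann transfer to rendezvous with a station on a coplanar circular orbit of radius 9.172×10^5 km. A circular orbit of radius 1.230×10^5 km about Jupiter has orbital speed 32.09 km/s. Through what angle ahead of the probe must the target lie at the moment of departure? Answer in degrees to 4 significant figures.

From the circular-orbit relation v² = μ/r at r = 1.230×10^5 km: μ = v²r = (32.09)² × 1.230×10^5 = 1.26661×10^8 km³/s².
Semi-major axis of the transfer orbit: a_t = (1.230×10^5 + 9.172×10^5)/2 = 5.201×10^5 km.
The half-period of the transfer ellipse is t = π√(a_t³/μ) = 1.04703×10^5 s.
Target angular speed ω₂ = √(μ/r₂³) = 1.28123×10^-5 rad/s.
Angle swept by the target during transfer: ω₂·t = 1.3415 rad = 76.86°.
The probe traverses 180° on the transfer ellipse, so the target must lead by 180° − 76.86° = 103.1°.

φ = 103.1°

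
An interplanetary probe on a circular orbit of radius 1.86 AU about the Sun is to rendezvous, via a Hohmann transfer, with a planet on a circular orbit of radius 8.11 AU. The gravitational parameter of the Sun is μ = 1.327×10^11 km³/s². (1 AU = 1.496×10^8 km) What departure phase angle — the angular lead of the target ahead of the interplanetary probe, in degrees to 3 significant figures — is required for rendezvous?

In km: r₁ = 1.86 × 1.496×10^8 = 2.78256×10^8 km; r₂ = 8.11 × 1.496×10^8 = 1.213256×10^9 km.
Transfer-ellipse semi-major axis a_t = (r₁ + r₂)/2 = (2.78256×10^8 + 1.213256×10^9)/2 = 7.45756×10^8 km.
Transfer time t = π√(a_t³/μ) = 1.756344×10^8 s.
The target's mean motion on its circular orbit is ω₂ = √(μ/r₂³) = 8.619991×10^-9 rad/s.
Angle swept by the target during transfer: ω₂·t = 1.51397 rad = 86.74°.
Arrival is 180° from departure on the ellipse, so φ = 180° − 86.74° = 93.3°.

φ = 93.3°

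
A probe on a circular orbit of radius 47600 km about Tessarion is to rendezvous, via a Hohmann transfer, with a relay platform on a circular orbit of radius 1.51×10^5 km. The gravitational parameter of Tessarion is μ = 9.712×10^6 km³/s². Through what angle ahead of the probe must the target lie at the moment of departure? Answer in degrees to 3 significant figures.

The Hohmann ellipse has a_t = (r₁ + r₂)/2 = 99300 km.
Transfer time t = π√(a_t³/μ) = 31544 s.
Target angular speed ω₂ = √(μ/r₂³) = 5.3112×10^-5 rad/s.
Angle swept by the target during transfer: ω₂·t = 1.6754 rad = 95.99°.
Arrival is 180° from departure on the ellipse, so φ = 180° − 95.99° = 84.0°.

φ = 84.0°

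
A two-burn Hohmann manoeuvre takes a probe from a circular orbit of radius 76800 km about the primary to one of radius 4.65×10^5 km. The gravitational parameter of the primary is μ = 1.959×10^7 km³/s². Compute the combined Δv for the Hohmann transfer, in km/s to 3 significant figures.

The Hohmann ellipse has a_t = (r₁ + r₂)/2 = 2.709×10^5 km.
At r₁ the circular-orbit speed is v₁ = √(μ/r₁) = 15.9712 km/s.
On the transfer ellipse at r₁, vis-viva gives v_p = √[μ(2/r₁ − 1/a_t)] = 20.9247 km/s.
First burn Δv₁ = |v_p − v₁| = 4.9535 km/s.
At r₂, v₂ = √(μ/r₂) = 6.49069 km/s.
Transfer-orbit speed at r₂: v_a = √[μ(2/r₂ − 1/a_t)] = 3.45595 km/s.
Second burn Δv₂ = |v₂ − v_a| = 3.0347 km/s.
Total Δv = Δv₁ + Δv₂ = 7.988 km/s.

Δv = 7.99 km/s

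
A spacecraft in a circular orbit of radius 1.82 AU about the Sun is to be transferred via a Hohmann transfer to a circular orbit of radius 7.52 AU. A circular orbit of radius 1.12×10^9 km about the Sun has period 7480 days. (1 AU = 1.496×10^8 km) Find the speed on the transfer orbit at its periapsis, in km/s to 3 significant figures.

v = 28.0 km/s

From Kepler's third law T² = 4π²r³/μ at r = 1.12×10^9 km, T = 7480 days = 7480 × 86400 s = 6.46272×10^8 s: μ = 4π²r³/T² = 1.32795×10^11 km³/s².
In km: r₁ = 1.82 × 1.496×10^8 = 2.72272×10^8 km; r₂ = 7.52 × 1.496×10^8 = 1.124992×10^9 km.
Transfer-ellipse semi-major axis a_t = (r₁ + r₂)/2 = (2.72272×10^8 + 1.124992×10^9)/2 = 6.98632×10^8 km.
The periapsis of the transfer ellipse is at r = 2.72272×10^8 km.
From the vis-viva equation, v = √[μ(2/r − 1/a_t)] = 28.02 km/s.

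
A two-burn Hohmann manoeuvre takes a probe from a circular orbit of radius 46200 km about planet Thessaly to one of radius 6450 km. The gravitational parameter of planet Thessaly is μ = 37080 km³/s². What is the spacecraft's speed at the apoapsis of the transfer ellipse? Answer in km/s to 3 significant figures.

v = 0.443 km/s

The Hohmann ellipse has a_t = (r₁ + r₂)/2 = 26325 km.
At apoapsis, r = 46200 km.
Applying v² = μ(2/r − 1/a_t): v = 0.4434 km/s.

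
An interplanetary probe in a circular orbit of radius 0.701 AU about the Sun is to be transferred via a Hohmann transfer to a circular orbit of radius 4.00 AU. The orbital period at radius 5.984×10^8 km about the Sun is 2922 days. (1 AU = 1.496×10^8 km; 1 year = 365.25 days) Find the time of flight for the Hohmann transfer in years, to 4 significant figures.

t = 1.802 years

From Kepler's third law T² = 4π²r³/μ at r = 5.984×10^8 km, T = 2922 days = 2922 × 86400 s = 2.524608×10^8 s: μ = 4π²r³/T² = 1.32723×10^11 km³/s².
In km: r₁ = 0.701 × 1.496×10^8 = 1.048696×10^8 km; r₂ = 4.00 × 1.496×10^8 = 5.984×10^8 km.
Transfer-ellipse semi-major axis a_t = (r₁ + r₂)/2 = (1.048696×10^8 + 5.984×10^8)/2 = 3.516348×10^8 km.
By Kepler's third law the transfer-orbit period is T = 2π√(a_t³/μ), so t = T/2 = 5.686×10^7 s.
Converting: 5.686×10^7 s ÷ 3.15576×10^7 s/year (365.25 × 86400) = 1.802 years.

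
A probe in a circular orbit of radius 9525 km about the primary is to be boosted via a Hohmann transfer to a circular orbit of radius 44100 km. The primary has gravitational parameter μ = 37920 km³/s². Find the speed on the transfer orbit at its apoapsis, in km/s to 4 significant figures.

Semi-major axis of the transfer orbit: a_t = (9525 + 44100)/2 = 26812.5 km.
At apoapsis, r = 44100 km.
From the vis-viva equation, v = √[μ(2/r − 1/a_t)] = 0.5527 km/s.

v = 0.5527 km/s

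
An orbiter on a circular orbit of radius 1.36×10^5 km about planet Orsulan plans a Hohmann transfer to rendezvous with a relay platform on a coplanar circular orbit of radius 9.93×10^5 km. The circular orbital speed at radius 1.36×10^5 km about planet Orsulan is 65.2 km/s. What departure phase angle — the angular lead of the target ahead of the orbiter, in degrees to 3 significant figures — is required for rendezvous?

φ = 103°

From the circular-orbit relation v² = μ/r at r = 1.36×10^5 km: μ = v²r = (65.2)² × 1.36×10^5 = 5.78141×10^8 km³/s².
The Hohmann ellipse has a_t = (r₁ + r₂)/2 = 5.645×10^5 km.
Transfer time t = π√(a_t³/μ) = 55415 s.
The target's mean motion on its circular orbit is ω₂ = √(μ/r₂³) = 2.4299×10^-5 rad/s.
Angle swept by the target during transfer: ω₂·t = 1.3465 rad = 77.15°.
The orbiter traverses 180° on the transfer ellipse, so the target must lead by 180° − 77.15° = 103°.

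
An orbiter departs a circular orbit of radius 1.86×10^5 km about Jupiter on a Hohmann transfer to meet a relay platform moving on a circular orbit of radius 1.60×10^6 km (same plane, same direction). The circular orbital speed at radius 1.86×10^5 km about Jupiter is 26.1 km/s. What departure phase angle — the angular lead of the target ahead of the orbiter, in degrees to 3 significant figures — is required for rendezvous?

From the circular-orbit relation v² = μ/r at r = 1.86×10^5 km: μ = v²r = (26.1)² × 1.86×10^5 = 1.26705×10^8 km³/s².
Semi-major axis of the transfer orbit: a_t = (1.860×10^5 + 1.600×10^6)/2 = 8.930×10^5 km.
Transfer time t = π√(a_t³/μ) = 2.355×10^5 s.
Target angular speed ω₂ = √(μ/r₂³) = 5.562×10^-6 rad/s.
Angle swept by the target during transfer: ω₂·t = 1.3099 rad = 75.05°.
The orbiter traverses 180° on the transfer ellipse, so the target must lead by 180° − 75.05° = 105°.

φ = 105°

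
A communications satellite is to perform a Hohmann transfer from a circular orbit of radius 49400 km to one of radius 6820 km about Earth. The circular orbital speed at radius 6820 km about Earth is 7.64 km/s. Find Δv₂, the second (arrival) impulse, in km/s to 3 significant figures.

Δv₂ = 2.49 km/s

From the circular-orbit relation v² = μ/r at r = 6820 km: μ = v²r = (7.64)² × 6820 = 3.98081×10^5 km³/s².
The Hohmann ellipse has a_t = (r₁ + r₂)/2 = 28110 km.
On the circular orbit at r = 6820 km, v_c = √(μ/r) = 7.6400 km/s.
Transfer-orbit speed at the same r (vis-viva, a = a_t): v_t = √[μ(2/r − 1/a_t)] = 10.128 km/s.
Δv₂ = |v_t − v_c| = |10.128 − 7.6400| = 2.488 km/s.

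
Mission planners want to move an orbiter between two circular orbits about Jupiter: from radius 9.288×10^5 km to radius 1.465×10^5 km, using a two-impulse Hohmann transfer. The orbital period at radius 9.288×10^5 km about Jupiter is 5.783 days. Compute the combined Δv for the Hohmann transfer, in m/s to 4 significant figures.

Δv = 14830 m/s

From Kepler's third law T² = 4π²r³/μ at r = 9.288×10^5 km, T = 5.783 days = 5.783 × 86400 s = 4.996512×10^5 s: μ = 4π²r³/T² = 1.26705×10^8 km³/s².
Transfer-ellipse semi-major axis a_t = (r₁ + r₂)/2 = (9.288×10^5 + 1.465×10^5)/2 = 5.3765×10^5 km.
Circular speed at r₁: v₁ = √(μ/r₁) = √(1.26705×10^8/9.288×10^5) = 11.68 km/s.
Transfer-orbit speed at r₁ (vis-viva): v_a = √[μ(2/r₁ − 1/a_t)] = 6.097 km/s.
First burn Δv₁ = |v_a − v₁| = 5.583 km/s.
Circular speed at r₂: v₂ = √(μ/r₂) = 29.4088 km/s.
Transfer-orbit speed at r₂: v_p = √[μ(2/r₂ − 1/a_t)] = 38.6535 km/s.
Second burn Δv₂ = |v₂ − v_p| = 9.245 km/s.
Total Δv = Δv₁ + Δv₂ = 14.83 km/s.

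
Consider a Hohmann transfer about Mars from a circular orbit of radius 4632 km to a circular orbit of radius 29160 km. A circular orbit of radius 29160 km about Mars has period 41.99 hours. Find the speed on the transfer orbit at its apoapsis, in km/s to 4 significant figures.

From Kepler's third law T² = 4π²r³/μ at r = 29160 km, T = 41.99 hours = 41.99 × 3600 s = 1.51164×10^5 s: μ = 4π²r³/T² = 42837.6 km³/s².
Transfer-ellipse semi-major axis a_t = (r₁ + r₂)/2 = (4632 + 29160)/2 = 16896 km.
The apoapsis of the transfer ellipse is at r = 29160 km.
Vis-viva: v = √[μ(2/r − 1/a_t)] = √[42837.6 × (2/29160 − 1/16896)] = 0.6346 km/s.

v = 0.6346 km/s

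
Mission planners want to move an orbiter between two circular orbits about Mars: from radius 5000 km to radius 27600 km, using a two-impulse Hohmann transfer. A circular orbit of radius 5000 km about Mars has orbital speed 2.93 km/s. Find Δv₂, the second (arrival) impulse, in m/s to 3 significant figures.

Δv₂ = 556 m/s

From the circular-orbit relation v² = μ/r at r = 5000 km: μ = v²r = (2.93)² × 5000 = 42924.5 km³/s².
The Hohmann ellipse has a_t = (r₁ + r₂)/2 = 16300 km.
On the circular orbit at r = 27600 km, v_c = √(μ/r) = 1.2471 km/s.
Transfer-orbit speed at the same r (vis-viva, a = a_t): v_t = √[μ(2/r − 1/a_t)] = 0.69070 km/s.
Δv₂ = |v_t − v_c| = |0.69070 − 1.2471| = 0.5564 km/s.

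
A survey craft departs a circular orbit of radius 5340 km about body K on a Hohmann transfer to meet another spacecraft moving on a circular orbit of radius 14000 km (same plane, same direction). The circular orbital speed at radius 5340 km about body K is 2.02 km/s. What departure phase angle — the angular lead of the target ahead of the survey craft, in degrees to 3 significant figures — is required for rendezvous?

φ = 76.7°

From the circular-orbit relation v² = μ/r at r = 5340 km: μ = v²r = (2.02)² × 5340 = 21789.3 km³/s².
The Hohmann ellipse has a_t = (r₁ + r₂)/2 = 9670 km.
The half-period of the transfer ellipse is t = π√(a_t³/μ) = 20238 s.
The target's mean motion on its circular orbit is ω₂ = √(μ/r₂³) = 8.9111×10^-5 rad/s.
Angle swept by the target during transfer: ω₂·t = 1.803 rad = 103.3°.
The survey craft traverses 180° on the transfer ellipse, so the target must lead by 180° − 103.3° = 76.7°.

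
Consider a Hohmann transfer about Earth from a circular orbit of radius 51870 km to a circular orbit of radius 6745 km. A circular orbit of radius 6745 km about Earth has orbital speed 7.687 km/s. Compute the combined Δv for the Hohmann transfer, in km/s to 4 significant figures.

Δv = 3.982 km/s

From the circular-orbit relation v² = μ/r at r = 6745 km: μ = v²r = (7.687)² × 6745 = 3.98562×10^5 km³/s².
Semi-major axis of the transfer orbit: a_t = (51870 + 6745)/2 = 29307.5 km.
At r₁ the circular-orbit speed is v₁ = √(μ/r₁) = 2.7720 km/s.
Transfer-orbit speed at r₁ (vis-viva): v_a = √[μ(2/r₁ − 1/a_t)] = 1.3298 km/s.
First burn Δv₁ = |v_a − v₁| = 1.4422 km/s.
Circular speed at r₂: v₂ = √(μ/r₂) = 7.68700 km/s.
Transfer-orbit speed at r₂: v_p = √[μ(2/r₂ − 1/a_t)] = 10.2265 km/s.
Second burn Δv₂ = |v₂ − v_p| = 2.5395 km/s.
Total Δv = Δv₁ + Δv₂ = 3.982 km/s.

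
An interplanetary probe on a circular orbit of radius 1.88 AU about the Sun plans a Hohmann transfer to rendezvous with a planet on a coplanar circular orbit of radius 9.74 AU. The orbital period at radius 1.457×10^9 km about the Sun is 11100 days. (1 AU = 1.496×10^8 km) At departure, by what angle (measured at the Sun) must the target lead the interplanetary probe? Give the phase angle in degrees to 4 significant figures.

φ = 97.07°

From Kepler's third law T² = 4π²r³/μ at r = 1.457×10^9 km, T = 11100 days = 11100 × 86400 s = 9.5904×10^8 s: μ = 4π²r³/T² = 1.32759×10^11 km³/s².
In km: r₁ = 1.88 × 1.496×10^8 = 2.81248×10^8 km; r₂ = 9.74 × 1.496×10^8 = 1.457104×10^9 km.
Semi-major axis of the transfer orbit: a_t = (2.81248×10^8 + 1.457104×10^9)/2 = 8.69176×10^8 km.
The half-period of the transfer ellipse is t = π√(a_t³/μ) = 2.20942×10^8 s.
Target angular speed ω₂ = √(μ/r₂³) = 6.55083×10^-9 rad/s.
Angle swept by the target during transfer: ω₂·t = 1.4474 rad = 82.93°.
The interplanetary probe traverses 180° on the transfer ellipse, so the target must lead by 180° − 82.93° = 97.07°.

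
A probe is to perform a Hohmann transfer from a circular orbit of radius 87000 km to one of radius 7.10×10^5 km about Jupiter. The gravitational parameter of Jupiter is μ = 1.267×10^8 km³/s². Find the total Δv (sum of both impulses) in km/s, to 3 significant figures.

Transfer-ellipse semi-major axis a_t = (r₁ + r₂)/2 = (87000 + 7.100×10^5)/2 = 3.985×10^5 km.
Circular speed at r₁: v₁ = √(μ/r₁) = √(1.267×10^8/87000) = 38.162 km/s.
Transfer-orbit speed at r₁ (vis-viva): v_p = √[μ(2/r₁ − 1/a_t)] = 50.938 km/s.
First burn Δv₁ = |v_p − v₁| = 12.776 km/s.
At r₂, v₂ = √(μ/r₂) = 13.3585 km/s.
Transfer-orbit speed at r₂: v_a = √[μ(2/r₂ − 1/a_t)] = 6.24172 km/s.
Second burn Δv₂ = |v₂ − v_a| = 7.1168 km/s.
Total Δv = Δv₁ + Δv₂ = 19.89 km/s.

Δv = 19.9 km/s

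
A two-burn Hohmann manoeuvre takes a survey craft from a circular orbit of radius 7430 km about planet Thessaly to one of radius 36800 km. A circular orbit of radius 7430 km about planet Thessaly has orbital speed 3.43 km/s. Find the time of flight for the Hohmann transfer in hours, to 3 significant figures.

t = 9.71 hours

From the circular-orbit relation v² = μ/r at r = 7430 km: μ = v²r = (3.43)² × 7430 = 87413.2 km³/s².
Transfer-ellipse semi-major axis a_t = (r₁ + r₂)/2 = (7430 + 36800)/2 = 22115 km.
Half the transfer-orbit period gives t = π√(a_t³/μ) = 34950 s.
Converting: 34950 s ÷ 3600 s/hour = 9.71 hours.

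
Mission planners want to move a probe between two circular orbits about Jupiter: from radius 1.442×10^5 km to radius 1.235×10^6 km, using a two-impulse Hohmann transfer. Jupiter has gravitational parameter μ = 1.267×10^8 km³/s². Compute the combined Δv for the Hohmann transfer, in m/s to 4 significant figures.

Transfer-ellipse semi-major axis a_t = (r₁ + r₂)/2 = (1.442×10^5 + 1.235×10^6)/2 = 6.896×10^5 km.
Circular speed at r₁: v₁ = √(μ/r₁) = √(1.267×10^8/1.442×10^5) = 29.642 km/s.
On the transfer ellipse at r₁, vis-viva equation gives v_p = √[μ(2/r₁ − 1/a_t)] = 39.668 km/s.
First burn Δv₁ = |v_p − v₁| = 10.026 km/s.
At r₂, v₂ = √(μ/r₂) = 10.1287 km/s.
Transfer-orbit speed at r₂: v_a = √[μ(2/r₂ − 1/a_t)] = 4.63168 km/s.
Second burn Δv₂ = |v₂ − v_a| = 5.4970 km/s.
Δv = Δv₁ + Δv₂ = 10.026 + 5.4970 = 15.52 km/s.

Δv = 15520 m/s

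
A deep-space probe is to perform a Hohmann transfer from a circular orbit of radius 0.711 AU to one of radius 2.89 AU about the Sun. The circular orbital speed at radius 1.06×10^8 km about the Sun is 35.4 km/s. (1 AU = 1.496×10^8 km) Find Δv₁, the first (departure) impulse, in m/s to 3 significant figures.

Δv₁ = 9430 m/s

From the circular-orbit relation v² = μ/r at r = 1.06×10^8 km: μ = v²r = (35.4)² × 1.06×10^8 = 1.32835×10^11 km³/s².
In km: r₁ = 0.711 × 1.496×10^8 = 1.063656×10^8 km; r₂ = 2.89 × 1.496×10^8 = 4.32344×10^8 km.
Transfer-ellipse semi-major axis a_t = (r₁ + r₂)/2 = (1.063656×10^8 + 4.32344×10^8)/2 = 2.693548×10^8 km.
On the circular orbit at r = 1.063656×10^8 km, v_c = √(μ/r) = 35.339 km/s.
Transfer-orbit speed at the same r (vis-viva, a = a_t): v_t = √[μ(2/r − 1/a_t)] = 44.772 km/s.
Δv₁ = |v_t − v_c| = |44.772 − 35.339| = 9.433 km/s.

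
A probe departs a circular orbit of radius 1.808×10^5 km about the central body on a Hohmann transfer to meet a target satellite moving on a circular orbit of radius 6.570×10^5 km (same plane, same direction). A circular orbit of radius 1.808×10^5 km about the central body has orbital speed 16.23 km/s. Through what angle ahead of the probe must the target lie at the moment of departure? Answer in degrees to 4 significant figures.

φ = 88.36°

From the circular-orbit relation v² = μ/r at r = 1.808×10^5 km: μ = v²r = (16.23)² × 1.808×10^5 = 4.76251×10^7 km³/s².
Semi-major axis of the transfer orbit: a_t = (1.808×10^5 + 6.570×10^5)/2 = 4.189×10^5 km.
The half-period of the transfer ellipse is t = π√(a_t³/μ) = 1.2342×10^5 s.
Target angular speed ω₂ = √(μ/r₂³) = 1.2959×10^-5 rad/s.
Angle swept by the target during transfer: ω₂·t = 1.5994 rad = 91.64°.
The probe traverses 180° on the transfer ellipse, so the target must lead by 180° − 91.64° = 88.36°.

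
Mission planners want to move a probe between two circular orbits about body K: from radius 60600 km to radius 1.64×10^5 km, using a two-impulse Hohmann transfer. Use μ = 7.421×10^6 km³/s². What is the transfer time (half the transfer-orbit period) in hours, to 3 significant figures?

t = 12.1 hours

The Hohmann ellipse has a_t = (r₁ + r₂)/2 = 1.123×10^5 km.
Transfer time t = π√(a_t³/μ) = π√((1.123×10^5)³ / 7.421×10^6) = 43400 s.
Converting: 43400 s ÷ 3600 s/hour = 12.1 hours.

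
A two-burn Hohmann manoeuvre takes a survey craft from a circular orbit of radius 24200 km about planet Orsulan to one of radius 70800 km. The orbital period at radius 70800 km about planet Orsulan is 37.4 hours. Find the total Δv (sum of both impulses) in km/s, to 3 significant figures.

Δv = 2.19 km/s

From Kepler's third law T² = 4π²r³/μ at r = 70800 km, T = 37.4 hours = 37.4 × 3600 s = 1.3464×10^5 s: μ = 4π²r³/T² = 7.72879×10^5 km³/s².
Transfer-ellipse semi-major axis a_t = (r₁ + r₂)/2 = (24200 + 70800)/2 = 47500 km.
At r₁ the circular-orbit speed is v₁ = √(μ/r₁) = 5.6513 km/s.
Transfer-orbit speed at r₁ (v² = μ(2/r − 1/a)): v_p = √[μ(2/r₁ − 1/a_t)] = 6.8995 km/s.
First burn Δv₁ = |v_p − v₁| = 1.248 km/s.
Circular speed at r₂: v₂ = √(μ/r₂) = 3.3040 km/s.
Transfer-orbit speed at r₂: v_a = √[μ(2/r₂ − 1/a_t)] = 2.3583 km/s.
Second burn Δv₂ = |v₂ − v_a| = 0.9457 km/s.
Total Δv = Δv₁ + Δv₂ = 2.194 km/s.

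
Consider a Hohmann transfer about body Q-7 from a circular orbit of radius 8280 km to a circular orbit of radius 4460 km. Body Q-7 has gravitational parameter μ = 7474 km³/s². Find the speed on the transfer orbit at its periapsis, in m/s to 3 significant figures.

The Hohmann ellipse has a_t = (r₁ + r₂)/2 = 6370 km.
At periapsis, r = 4460 km.
From the vis-viva equation, v = √[μ(2/r − 1/a_t)] = 1.476 km/s.

v = 1480 m/s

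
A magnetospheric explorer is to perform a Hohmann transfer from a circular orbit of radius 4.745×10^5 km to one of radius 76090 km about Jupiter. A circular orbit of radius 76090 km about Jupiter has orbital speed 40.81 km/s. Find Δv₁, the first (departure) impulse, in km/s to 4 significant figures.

Δv₁ = 7.751 km/s

From the circular-orbit relation v² = μ/r at r = 76090 km: μ = v²r = (40.81)² × 76090 = 1.26725×10^8 km³/s².
The Hohmann ellipse has a_t = (r₁ + r₂)/2 = 2.75295×10^5 km.
Circular speed at r = 4.745×10^5 km: v_c = √(μ/r) = 16.3423 km/s.
Transfer-orbit speed at the same r (vis-viva, a = a_t): v_t = √[μ(2/r − 1/a_t)] = 8.59166 km/s.
Δv₁ = |v_t − v_c| = |8.59166 − 16.3423| = 7.751 km/s.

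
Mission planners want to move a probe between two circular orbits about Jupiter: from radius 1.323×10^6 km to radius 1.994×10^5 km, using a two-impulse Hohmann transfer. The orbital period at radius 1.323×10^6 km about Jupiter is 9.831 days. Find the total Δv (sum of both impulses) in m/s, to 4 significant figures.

Δv = 12800 m/s

From Kepler's third law T² = 4π²r³/μ at r = 1.323×10^6 km, T = 9.831 days = 9.831 × 86400 s = 8.493984×10^5 s: μ = 4π²r³/T² = 1.26712×10^8 km³/s².
The Hohmann ellipse has a_t = (r₁ + r₂)/2 = 7.612×10^5 km.
Circular speed at r₁: v₁ = √(μ/r₁) = √(1.26712×10^8/1.323×10^6) = 9.787 km/s.
Transfer-orbit speed at r₁ (vis-viva): v_a = √[μ(2/r₁ − 1/a_t)] = 5.009 km/s.
First burn Δv₁ = |v_a − v₁| = 4.778 km/s.
Circular speed at r₂: v₂ = √(μ/r₂) = 25.2084 km/s.
Transfer-orbit speed at r₂: v_p = √[μ(2/r₂ − 1/a_t)] = 33.2335 km/s.
Second burn Δv₂ = |v₂ − v_p| = 8.025 km/s.
Δv = Δv₁ + Δv₂ = 4.778 + 8.025 = 12.80 km/s.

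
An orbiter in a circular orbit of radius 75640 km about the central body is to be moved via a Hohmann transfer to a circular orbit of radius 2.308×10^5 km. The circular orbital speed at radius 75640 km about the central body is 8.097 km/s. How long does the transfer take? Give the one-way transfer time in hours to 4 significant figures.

t = 23.50 hours

From the circular-orbit relation v² = μ/r at r = 75640 km: μ = v²r = (8.097)² × 75640 = 4.95906×10^6 km³/s².
Semi-major axis of the transfer orbit: a_t = (75640 + 2.308×10^5)/2 = 1.5322×10^5 km.
By Kepler's third law the transfer-orbit period is T = 2π√(a_t³/μ), so t = T/2 = 84610 s.
Converting: 84610 s ÷ 3600 s/hour = 23.50 hours.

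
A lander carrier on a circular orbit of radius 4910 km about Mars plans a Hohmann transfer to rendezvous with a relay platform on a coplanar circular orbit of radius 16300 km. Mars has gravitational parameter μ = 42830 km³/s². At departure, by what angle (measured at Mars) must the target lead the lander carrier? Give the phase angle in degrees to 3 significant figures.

The Hohmann ellipse has a_t = (r₁ + r₂)/2 = 10605 km.
The half-period of the transfer ellipse is t = π√(a_t³/μ) = 16578.4 s.
Target angular speed ω₂ = √(μ/r₂³) = 9.94472×10^-5 rad/s.
Angle swept by the target during transfer: ω₂·t = 1.6487 rad = 94.46°.
Arrival is 180° from departure on the ellipse, so φ = 180° − 94.46° = 85.5°.

φ = 85.5°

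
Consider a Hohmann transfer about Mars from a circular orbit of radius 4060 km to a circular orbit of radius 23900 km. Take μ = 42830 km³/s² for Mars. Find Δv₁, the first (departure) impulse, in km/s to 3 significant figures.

Δv₁ = 0.999 km/s

The Hohmann ellipse has a_t = (r₁ + r₂)/2 = 13980 km.
Circular speed at r = 4060 km: v_c = √(μ/r) = 3.24796 km/s.
Vis-viva on the transfer ellipse at r = 4060 km gives v_t = √[μ(2/r − 1/a_t)] = 4.24675 km/s.
Δv₁ = |v_t − v_c| = |4.24675 − 3.24796| = 0.9988 km/s.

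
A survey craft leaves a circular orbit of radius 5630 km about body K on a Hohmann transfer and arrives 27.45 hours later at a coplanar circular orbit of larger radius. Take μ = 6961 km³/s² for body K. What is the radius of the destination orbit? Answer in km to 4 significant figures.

Transfer time t = 27.45 hours = 98820 s, and t = π√(a_t³/μ).
So a_t = (μ t²/π²)^(1/3) = (6961 × (98820)² / π²)^(1/3) = 19026 km.
Since a_t = (r₁ + r₂)/2, r₂ = 2a_t − r₁ = 2×19026 − 5630 = 32422 km.

r₂ = 32420 km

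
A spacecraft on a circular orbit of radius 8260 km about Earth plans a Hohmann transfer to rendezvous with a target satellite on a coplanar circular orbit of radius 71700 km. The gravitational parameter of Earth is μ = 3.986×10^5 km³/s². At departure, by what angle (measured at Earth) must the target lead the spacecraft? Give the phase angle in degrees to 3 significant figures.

φ = 105°

Transfer-ellipse semi-major axis a_t = (r₁ + r₂)/2 = (8260 + 71700)/2 = 39980 km.
The half-period of the transfer ellipse is t = π√(a_t³/μ) = 39778 s.
Target angular speed ω₂ = √(μ/r₂³) = 3.2884×10^-5 rad/s.
Angle swept by the target during transfer: ω₂·t = 1.3081 rad = 74.95°.
Arrival is 180° from departure on the ellipse, so φ = 180° − 74.95° = 105°.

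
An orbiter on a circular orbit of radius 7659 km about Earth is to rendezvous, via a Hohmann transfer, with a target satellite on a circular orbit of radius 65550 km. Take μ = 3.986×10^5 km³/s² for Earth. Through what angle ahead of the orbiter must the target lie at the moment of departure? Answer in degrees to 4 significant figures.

φ = 104.9°

Semi-major axis of the transfer orbit: a_t = (7659 + 65550)/2 = 36604.5 km.
Transfer time t = π√(a_t³/μ) = 34850 s.
Target angular speed ω₂ = √(μ/r₂³) = 3.762×10^-5 rad/s.
Angle swept by the target during transfer: ω₂·t = 1.311 rad = 75.11°.
Arrival is 180° from departure on the ellipse, so φ = 180° − 75.11° = 104.9°.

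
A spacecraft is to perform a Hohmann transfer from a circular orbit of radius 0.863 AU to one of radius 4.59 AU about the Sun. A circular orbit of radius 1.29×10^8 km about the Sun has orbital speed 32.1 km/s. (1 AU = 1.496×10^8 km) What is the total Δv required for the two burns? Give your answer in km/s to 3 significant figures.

From the circular-orbit relation v² = μ/r at r = 1.29×10^8 km: μ = v²r = (32.1)² × 1.29×10^8 = 1.32923×10^11 km³/s².
In km: r₁ = 0.863 × 1.496×10^8 = 1.291048×10^8 km; r₂ = 4.59 × 1.496×10^8 = 6.86664×10^8 km.
Semi-major axis of the transfer orbit: a_t = (1.291048×10^8 + 6.86664×10^8)/2 = 4.078844×10^8 km.
At r₁ the circular-orbit speed is v₁ = √(μ/r₁) = 32.08697 km/s.
Transfer-orbit speed at r₁ (vis-viva): v_p = √[μ(2/r₁ − 1/a_t)] = 41.63248 km/s.
First burn Δv₁ = |v_p − v₁| = 9.546 km/s.
Circular speed at r₂: v₂ = √(μ/r₂) = 13.9132 km/s.
Transfer-orbit speed at r₂: v_a = √[μ(2/r₂ − 1/a_t)] = 7.82763 km/s.
Second burn Δv₂ = |v₂ − v_a| = 6.086 km/s.
Total Δv = Δv₁ + Δv₂ = 15.63 km/s.

Δv = 15.6 km/s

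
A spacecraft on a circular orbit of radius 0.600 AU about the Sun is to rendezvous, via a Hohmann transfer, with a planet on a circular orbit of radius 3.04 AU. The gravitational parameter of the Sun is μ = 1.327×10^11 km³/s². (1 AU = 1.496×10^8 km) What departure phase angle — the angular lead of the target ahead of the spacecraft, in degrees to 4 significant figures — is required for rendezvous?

In km: r₁ = 0.600 × 1.496×10^8 = 8.976×10^7 km; r₂ = 3.04 × 1.496×10^8 = 4.54784×10^8 km.
Semi-major axis of the transfer orbit: a_t = (8.976×10^7 + 4.54784×10^8)/2 = 2.72272×10^8 km.
The half-period of the transfer ellipse is t = π√(a_t³/μ) = 3.8745×10^7 s.
Target angular speed ω₂ = √(μ/r₂³) = 3.7560×10^-8 rad/s.
Angle swept by the target during transfer: ω₂·t = 1.4553 rad = 83.38°.
Arrival is 180° from departure on the ellipse, so φ = 180° − 83.38° = 96.62°.

φ = 96.62°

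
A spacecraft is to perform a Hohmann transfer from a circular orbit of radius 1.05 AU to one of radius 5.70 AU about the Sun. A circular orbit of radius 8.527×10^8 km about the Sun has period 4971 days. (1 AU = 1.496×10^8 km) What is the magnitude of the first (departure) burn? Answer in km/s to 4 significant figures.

From Kepler's third law T² = 4π²r³/μ at r = 8.527×10^8 km, T = 4971 days = 4971 × 86400 s = 4.294944×10^8 s: μ = 4π²r³/T² = 1.32689×10^11 km³/s².
In km: r₁ = 1.05 × 1.496×10^8 = 1.5708×10^8 km; r₂ = 5.70 × 1.496×10^8 = 8.5272×10^8 km.
Transfer-ellipse semi-major axis a_t = (r₁ + r₂)/2 = (1.5708×10^8 + 8.5272×10^8)/2 = 5.049×10^8 km.
Circular speed at r = 1.5708×10^8 km: v_c = √(μ/r) = 29.064 km/s.
Transfer-orbit speed at the same r (vis-viva, a = a_t): v_t = √[μ(2/r − 1/a_t)] = 37.771 km/s.
Δv₁ = |v_t − v_c| = |37.771 − 29.064| = 8.707 km/s.

Δv₁ = 8.707 km/s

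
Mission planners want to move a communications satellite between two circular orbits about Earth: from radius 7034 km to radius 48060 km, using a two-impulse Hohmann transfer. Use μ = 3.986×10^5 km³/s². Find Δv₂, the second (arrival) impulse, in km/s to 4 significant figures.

Semi-major axis of the transfer orbit: a_t = (7034 + 48060)/2 = 27547 km.
On the circular orbit at r = 48060 km, v_c = √(μ/r) = 2.880 km/s.
Transfer-orbit speed at the same r (vis-viva, a = a_t): v_t = √[μ(2/r − 1/a_t)] = 1.455 km/s.
Δv₂ = |v_t − v_c| = |1.455 − 2.880| = 1.425 km/s.

Δv₂ = 1.425 km/s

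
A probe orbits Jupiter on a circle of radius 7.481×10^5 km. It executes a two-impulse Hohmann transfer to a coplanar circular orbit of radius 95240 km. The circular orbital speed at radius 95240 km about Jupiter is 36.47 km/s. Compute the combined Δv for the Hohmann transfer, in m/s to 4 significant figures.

Δv = 18940 m/s

From the circular-orbit relation v² = μ/r at r = 95240 km: μ = v²r = (36.47)² × 95240 = 1.26675×10^8 km³/s².
Semi-major axis of the transfer orbit: a_t = (7.481×10^5 + 95240)/2 = 4.2167×10^5 km.
At r₁ the circular-orbit speed is v₁ = √(μ/r₁) = 13.0126 km/s.
On the transfer ellipse at r₁, v² = μ(2/r − 1/a) gives v_a = √[μ(2/r₁ − 1/a_t)] = 6.18428 km/s.
First burn Δv₁ = |v_a − v₁| = 6.828 km/s.
Circular speed at r₂: v₂ = √(μ/r₂) = 36.47 km/s.
Transfer-orbit speed at r₂: v_p = √[μ(2/r₂ − 1/a_t)] = 48.58 km/s.
Second burn Δv₂ = |v₂ − v_p| = 12.11 km/s.
Total Δv = Δv₁ + Δv₂ = 18.94 km/s.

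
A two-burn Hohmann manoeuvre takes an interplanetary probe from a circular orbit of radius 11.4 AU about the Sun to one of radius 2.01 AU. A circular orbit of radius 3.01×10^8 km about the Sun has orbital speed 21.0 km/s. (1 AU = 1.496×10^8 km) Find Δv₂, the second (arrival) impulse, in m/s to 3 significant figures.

Δv₂ = 6390 m/s

From the circular-orbit relation v² = μ/r at r = 3.01×10^8 km: μ = v²r = (21.0)² × 3.01×10^8 = 1.32741×10^11 km³/s².
In km: r₁ = 11.4 × 1.496×10^8 = 1.70544×10^9 km; r₂ = 2.01 × 1.496×10^8 = 3.00696×10^8 km.
Semi-major axis of the transfer orbit: a_t = (1.70544×10^9 + 3.00696×10^8)/2 = 1.003068×10^9 km.
On the circular orbit at r = 3.00696×10^8 km, v_c = √(μ/r) = 21.0106 km/s.
Vis-viva on the transfer ellipse at r = 3.00696×10^8 km gives v_t = √[μ(2/r − 1/a_t)] = 27.3963 km/s.
Δv₂ = |v_t − v_c| = |27.3963 − 21.0106| = 6.386 km/s.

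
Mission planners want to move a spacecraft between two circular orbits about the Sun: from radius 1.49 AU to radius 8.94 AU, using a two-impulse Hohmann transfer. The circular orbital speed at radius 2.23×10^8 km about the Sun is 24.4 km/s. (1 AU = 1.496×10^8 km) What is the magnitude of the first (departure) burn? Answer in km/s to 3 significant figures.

From the circular-orbit relation v² = μ/r at r = 2.23×10^8 km: μ = v²r = (24.4)² × 2.23×10^8 = 1.32765×10^11 km³/s².
In km: r₁ = 1.49 × 1.496×10^8 = 2.22904×10^8 km; r₂ = 8.94 × 1.496×10^8 = 1.337424×10^9 km.
Semi-major axis of the transfer orbit: a_t = (2.22904×10^8 + 1.337424×10^9)/2 = 7.80164×10^8 km.
On the circular orbit at r = 2.22904×10^8 km, v_c = √(μ/r) = 24.405 km/s.
Vis-viva on the transfer ellipse at r = 2.22904×10^8 km gives v_t = √[μ(2/r − 1/a_t)] = 31.954 km/s.
Δv₁ = |v_t − v_c| = |31.954 − 24.405| = 7.549 km/s.

Δv₁ = 7.55 km/s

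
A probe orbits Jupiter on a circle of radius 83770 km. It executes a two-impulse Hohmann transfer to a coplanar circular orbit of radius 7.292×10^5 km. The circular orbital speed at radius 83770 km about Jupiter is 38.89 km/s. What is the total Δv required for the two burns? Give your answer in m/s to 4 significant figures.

From the circular-orbit relation v² = μ/r at r = 83770 km: μ = v²r = (38.89)² × 83770 = 1.26696×10^8 km³/s².
The Hohmann ellipse has a_t = (r₁ + r₂)/2 = 4.06485×10^5 km.
At r₁ the circular-orbit speed is v₁ = √(μ/r₁) = 38.89 km/s.
On the transfer ellipse at r₁, vis-viva gives v_p = √[μ(2/r₁ − 1/a_t)] = 52.09 km/s.
First burn Δv₁ = |v_p − v₁| = 13.20 km/s.
Circular speed at r₂: v₂ = √(μ/r₂) = 13.181 km/s.
Transfer-orbit speed at r₂: v_a = √[μ(2/r₂ − 1/a_t)] = 5.9839 km/s.
Second burn Δv₂ = |v₂ − v_a| = 7.197 km/s.
Δv = Δv₁ + Δv₂ = 13.20 + 7.197 = 20.40 km/s.

Δv = 20400 m/s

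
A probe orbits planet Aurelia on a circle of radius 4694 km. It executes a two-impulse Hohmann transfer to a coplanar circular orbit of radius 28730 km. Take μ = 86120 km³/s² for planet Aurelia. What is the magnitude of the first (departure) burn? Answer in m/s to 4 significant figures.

Δv₁ = 1333 m/s

The Hohmann ellipse has a_t = (r₁ + r₂)/2 = 16712 km.
On the circular orbit at r = 4694 km, v_c = √(μ/r) = 4.283 km/s.
Vis-viva on the transfer ellipse at r = 4694 km gives v_t = √[μ(2/r − 1/a_t)] = 5.616 km/s.
Δv₁ = |v_t − v_c| = |5.616 − 4.283| = 1.333 km/s.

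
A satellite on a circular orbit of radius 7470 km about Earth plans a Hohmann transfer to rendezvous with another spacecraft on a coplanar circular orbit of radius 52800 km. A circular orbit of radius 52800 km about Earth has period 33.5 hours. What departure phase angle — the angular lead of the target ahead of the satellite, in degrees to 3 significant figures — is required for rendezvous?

φ = 102°

From Kepler's third law T² = 4π²r³/μ at r = 52800 km, T = 33.5 hours = 33.5 × 3600 s = 1.206×10^5 s: μ = 4π²r³/T² = 3.99546×10^5 km³/s².
Transfer-ellipse semi-major axis a_t = (r₁ + r₂)/2 = (7470 + 52800)/2 = 30135 km.
The half-period of the transfer ellipse is t = π√(a_t³/μ) = 26000 s.
The target's mean motion on its circular orbit is ω₂ = √(μ/r₂³) = 5.210×10^-5 rad/s.
Angle swept by the target during transfer: ω₂·t = 1.3546 rad = 77.61°.
Arrival is 180° from departure on the ellipse, so φ = 180° − 77.61° = 102°.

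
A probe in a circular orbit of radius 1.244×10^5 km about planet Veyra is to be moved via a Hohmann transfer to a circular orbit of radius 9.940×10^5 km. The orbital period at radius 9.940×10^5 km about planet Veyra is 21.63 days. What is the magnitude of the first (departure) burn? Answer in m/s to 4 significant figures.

Δv₁ = 3148 m/s

From Kepler's third law T² = 4π²r³/μ at r = 9.940×10^5 km, T = 21.63 days = 21.63 × 86400 s = 1.868832×10^6 s: μ = 4π²r³/T² = 1.11014×10^7 km³/s².
Semi-major axis of the transfer orbit: a_t = (1.244×10^5 + 9.940×10^5)/2 = 5.592×10^5 km.
Circular speed at r = 1.244×10^5 km: v_c = √(μ/r) = 9.4467 km/s.
Vis-viva on the transfer ellipse at r = 1.244×10^5 km gives v_t = √[μ(2/r − 1/a_t)] = 12.595 km/s.
Δv₁ = |v_t − v_c| = |12.595 − 9.4467| = 3.148 km/s.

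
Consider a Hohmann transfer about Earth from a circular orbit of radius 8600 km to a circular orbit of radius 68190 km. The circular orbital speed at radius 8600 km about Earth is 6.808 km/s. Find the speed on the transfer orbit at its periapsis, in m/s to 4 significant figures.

v = 9073 m/s

From the circular-orbit relation v² = μ/r at r = 8600 km: μ = v²r = (6.808)² × 8600 = 3.98600×10^5 km³/s².
The Hohmann ellipse has a_t = (r₁ + r₂)/2 = 38395 km.
At periapsis, r = 8600 km.
Vis-viva: v = √[μ(2/r − 1/a_t)] = √[3.98600×10^5 × (2/8600 − 1/38395)] = 9.073 km/s.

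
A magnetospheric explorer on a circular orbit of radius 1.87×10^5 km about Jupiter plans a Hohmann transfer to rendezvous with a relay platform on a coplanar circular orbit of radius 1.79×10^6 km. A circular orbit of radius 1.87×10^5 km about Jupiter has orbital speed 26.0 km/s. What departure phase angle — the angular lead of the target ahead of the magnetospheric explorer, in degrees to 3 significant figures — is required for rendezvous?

φ = 106°

From the circular-orbit relation v² = μ/r at r = 1.87×10^5 km: μ = v²r = (26.0)² × 1.87×10^5 = 1.26412×10^8 km³/s².
Transfer-ellipse semi-major axis a_t = (r₁ + r₂)/2 = (1.870×10^5 + 1.790×10^6)/2 = 9.885×10^5 km.
The half-period of the transfer ellipse is t = π√(a_t³/μ) = 2.746×10^5 s.
Target angular speed ω₂ = √(μ/r₂³) = 4.695×10^-6 rad/s.
Angle swept by the target during transfer: ω₂·t = 1.2892 rad = 73.87°.
Arrival is 180° from departure on the ellipse, so φ = 180° − 73.87° = 106°.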